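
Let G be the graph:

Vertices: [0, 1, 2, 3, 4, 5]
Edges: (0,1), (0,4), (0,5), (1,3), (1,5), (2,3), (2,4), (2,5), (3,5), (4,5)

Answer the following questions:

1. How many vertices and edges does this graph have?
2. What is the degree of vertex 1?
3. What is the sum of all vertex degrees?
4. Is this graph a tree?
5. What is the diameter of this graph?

Count: 6 vertices, 10 edges.
Vertex 1 has neighbors [0, 3, 5], degree = 3.
Handshaking lemma: 2 * 10 = 20.
A tree on 6 vertices has 5 edges. This graph has 10 edges (5 extra). Not a tree.
Diameter (longest shortest path) = 2.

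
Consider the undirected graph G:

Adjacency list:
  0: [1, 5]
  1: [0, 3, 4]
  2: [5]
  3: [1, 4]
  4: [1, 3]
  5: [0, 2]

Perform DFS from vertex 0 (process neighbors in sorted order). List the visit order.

DFS from vertex 0 (neighbors processed in ascending order):
Visit order: 0, 1, 3, 4, 5, 2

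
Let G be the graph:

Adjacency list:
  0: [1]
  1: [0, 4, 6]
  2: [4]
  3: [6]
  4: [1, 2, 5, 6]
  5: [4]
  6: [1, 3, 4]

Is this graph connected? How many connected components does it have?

Checking connectivity: the graph has 1 connected component(s).
All vertices are reachable from each other. The graph IS connected.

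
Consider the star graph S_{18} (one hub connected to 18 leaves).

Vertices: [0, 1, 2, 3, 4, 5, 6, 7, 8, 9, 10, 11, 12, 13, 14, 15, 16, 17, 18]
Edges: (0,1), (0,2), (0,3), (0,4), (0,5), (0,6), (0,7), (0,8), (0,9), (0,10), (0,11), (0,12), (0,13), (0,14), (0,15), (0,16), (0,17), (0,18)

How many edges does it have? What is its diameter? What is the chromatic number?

Star graph S_{18}: the hub connects to all 18 leaves.
Edges = 18.
Diameter = 2 (any leaf to hub is 1, leaf to leaf through hub is 2).
Star graphs are bipartite (hub vs leaves), so chromatic number = 2.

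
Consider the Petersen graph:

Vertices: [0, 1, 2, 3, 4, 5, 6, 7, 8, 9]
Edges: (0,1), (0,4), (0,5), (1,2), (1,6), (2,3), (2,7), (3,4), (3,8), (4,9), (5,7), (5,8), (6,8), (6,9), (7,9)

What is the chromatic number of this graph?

The Petersen graph contains odd cycles (e.g. the outer 5-cycle), so chi >= 3.
A proper 3-coloring exists (it is a well-known 3-chromatic graph).
Chromatic number = 3.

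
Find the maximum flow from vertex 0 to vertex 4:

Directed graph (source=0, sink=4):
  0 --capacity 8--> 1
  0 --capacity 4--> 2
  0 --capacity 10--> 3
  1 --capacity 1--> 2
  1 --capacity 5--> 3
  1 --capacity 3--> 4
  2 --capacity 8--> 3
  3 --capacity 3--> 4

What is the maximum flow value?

Computing max flow:
  Flow on (0->1): 3/8
  Flow on (0->3): 3/10
  Flow on (1->4): 3/3
  Flow on (3->4): 3/3
Maximum flow = 6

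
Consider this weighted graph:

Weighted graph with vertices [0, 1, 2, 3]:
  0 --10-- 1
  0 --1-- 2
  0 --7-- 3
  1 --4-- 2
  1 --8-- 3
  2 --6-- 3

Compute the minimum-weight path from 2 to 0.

Using Dijkstra's algorithm from vertex 2:
Shortest path: 2 -> 0
Total weight: 1 = 1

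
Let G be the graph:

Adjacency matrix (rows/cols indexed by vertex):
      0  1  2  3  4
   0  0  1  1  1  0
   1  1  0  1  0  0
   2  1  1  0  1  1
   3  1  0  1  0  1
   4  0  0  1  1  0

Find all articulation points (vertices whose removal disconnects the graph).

No articulation points. The graph is biconnected.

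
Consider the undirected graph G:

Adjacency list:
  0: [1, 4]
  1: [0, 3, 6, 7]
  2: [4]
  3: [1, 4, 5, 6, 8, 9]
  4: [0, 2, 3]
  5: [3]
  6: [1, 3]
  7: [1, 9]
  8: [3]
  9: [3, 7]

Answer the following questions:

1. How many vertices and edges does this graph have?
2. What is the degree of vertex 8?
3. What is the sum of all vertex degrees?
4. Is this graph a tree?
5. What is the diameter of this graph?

Count: 10 vertices, 12 edges.
Vertex 8 has neighbors [3], degree = 1.
Handshaking lemma: 2 * 12 = 24.
A tree on 10 vertices has 9 edges. This graph has 12 edges (3 extra). Not a tree.
Diameter (longest shortest path) = 4.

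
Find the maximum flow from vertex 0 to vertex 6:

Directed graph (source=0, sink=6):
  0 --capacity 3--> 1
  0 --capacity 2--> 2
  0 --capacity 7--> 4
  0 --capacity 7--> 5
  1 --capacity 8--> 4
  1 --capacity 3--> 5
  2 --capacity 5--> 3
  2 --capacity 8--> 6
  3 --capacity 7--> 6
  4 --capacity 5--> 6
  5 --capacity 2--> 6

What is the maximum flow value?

Computing max flow:
  Flow on (0->2): 2/2
  Flow on (0->4): 5/7
  Flow on (0->5): 2/7
  Flow on (2->6): 2/8
  Flow on (4->6): 5/5
  Flow on (5->6): 2/2
Maximum flow = 9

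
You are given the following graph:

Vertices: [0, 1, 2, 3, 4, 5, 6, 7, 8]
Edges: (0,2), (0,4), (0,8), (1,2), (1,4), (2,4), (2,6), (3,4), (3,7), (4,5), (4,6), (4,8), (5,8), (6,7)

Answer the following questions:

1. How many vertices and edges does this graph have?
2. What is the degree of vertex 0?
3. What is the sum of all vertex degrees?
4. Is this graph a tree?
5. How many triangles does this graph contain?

Count: 9 vertices, 14 edges.
Vertex 0 has neighbors [2, 4, 8], degree = 3.
Handshaking lemma: 2 * 14 = 28.
A tree on 9 vertices has 8 edges. This graph has 14 edges (6 extra). Not a tree.
Number of triangles = 5.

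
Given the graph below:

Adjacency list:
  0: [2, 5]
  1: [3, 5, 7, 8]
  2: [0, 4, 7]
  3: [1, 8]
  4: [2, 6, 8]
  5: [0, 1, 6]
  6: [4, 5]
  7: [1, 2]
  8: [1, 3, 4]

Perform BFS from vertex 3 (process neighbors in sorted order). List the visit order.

BFS from vertex 3 (neighbors processed in ascending order):
Visit order: 3, 1, 8, 5, 7, 4, 0, 6, 2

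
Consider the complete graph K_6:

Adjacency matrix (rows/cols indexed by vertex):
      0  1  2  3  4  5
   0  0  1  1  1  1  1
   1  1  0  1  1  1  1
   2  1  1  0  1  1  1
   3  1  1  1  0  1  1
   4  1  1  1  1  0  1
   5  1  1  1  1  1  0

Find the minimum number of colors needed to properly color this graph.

In K_6, every vertex is adjacent to every other vertex.
Each vertex needs a unique color.
Chromatic number = 6.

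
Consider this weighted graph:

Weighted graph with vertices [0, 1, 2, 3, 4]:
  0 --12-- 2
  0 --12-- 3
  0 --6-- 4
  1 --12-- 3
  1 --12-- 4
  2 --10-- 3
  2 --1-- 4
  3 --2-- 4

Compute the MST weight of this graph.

Applying Kruskal's algorithm (sort edges by weight, add if no cycle):
  Add (2,4) w=1
  Add (3,4) w=2
  Add (0,4) w=6
  Skip (2,3) w=10 (creates cycle)
  Skip (0,2) w=12 (creates cycle)
  Skip (0,3) w=12 (creates cycle)
  Add (1,4) w=12
  Skip (1,3) w=12 (creates cycle)
MST weight = 21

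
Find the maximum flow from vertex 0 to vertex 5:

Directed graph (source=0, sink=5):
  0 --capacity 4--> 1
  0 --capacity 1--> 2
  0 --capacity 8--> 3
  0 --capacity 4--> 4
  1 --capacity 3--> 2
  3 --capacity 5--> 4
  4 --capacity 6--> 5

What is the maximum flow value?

Computing max flow:
  Flow on (0->3): 5/8
  Flow on (0->4): 1/4
  Flow on (3->4): 5/5
  Flow on (4->5): 6/6
Maximum flow = 6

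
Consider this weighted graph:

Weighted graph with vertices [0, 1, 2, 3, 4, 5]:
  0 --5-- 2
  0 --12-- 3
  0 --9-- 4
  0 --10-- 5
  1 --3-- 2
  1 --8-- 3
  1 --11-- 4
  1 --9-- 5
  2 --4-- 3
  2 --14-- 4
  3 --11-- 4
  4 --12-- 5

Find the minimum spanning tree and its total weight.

Applying Kruskal's algorithm (sort edges by weight, add if no cycle):
  Add (1,2) w=3
  Add (2,3) w=4
  Add (0,2) w=5
  Skip (1,3) w=8 (creates cycle)
  Add (0,4) w=9
  Add (1,5) w=9
  Skip (0,5) w=10 (creates cycle)
  Skip (1,4) w=11 (creates cycle)
  Skip (3,4) w=11 (creates cycle)
  Skip (0,3) w=12 (creates cycle)
  Skip (4,5) w=12 (creates cycle)
  Skip (2,4) w=14 (creates cycle)
MST weight = 30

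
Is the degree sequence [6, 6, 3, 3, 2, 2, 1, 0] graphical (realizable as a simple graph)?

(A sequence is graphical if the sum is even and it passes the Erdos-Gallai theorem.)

Sum of degrees = 23. Sum is odd, so the sequence is NOT graphical.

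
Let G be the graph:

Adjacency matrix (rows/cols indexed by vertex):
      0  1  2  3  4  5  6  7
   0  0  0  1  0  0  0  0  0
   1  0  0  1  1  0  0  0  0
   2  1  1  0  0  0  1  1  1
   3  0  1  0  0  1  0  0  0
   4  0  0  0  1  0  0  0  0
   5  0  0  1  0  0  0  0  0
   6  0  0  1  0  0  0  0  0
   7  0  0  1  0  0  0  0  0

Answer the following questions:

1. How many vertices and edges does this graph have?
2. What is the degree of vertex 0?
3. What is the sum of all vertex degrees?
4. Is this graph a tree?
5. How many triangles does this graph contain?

Count: 8 vertices, 7 edges.
Vertex 0 has neighbors [2], degree = 1.
Handshaking lemma: 2 * 7 = 14.
A graph is a tree iff it is connected and has exactly n-1 edges. This graph is connected (all 8 vertices in one component) and has 8-1 = 7 edges. It is a tree.
Number of triangles = 0.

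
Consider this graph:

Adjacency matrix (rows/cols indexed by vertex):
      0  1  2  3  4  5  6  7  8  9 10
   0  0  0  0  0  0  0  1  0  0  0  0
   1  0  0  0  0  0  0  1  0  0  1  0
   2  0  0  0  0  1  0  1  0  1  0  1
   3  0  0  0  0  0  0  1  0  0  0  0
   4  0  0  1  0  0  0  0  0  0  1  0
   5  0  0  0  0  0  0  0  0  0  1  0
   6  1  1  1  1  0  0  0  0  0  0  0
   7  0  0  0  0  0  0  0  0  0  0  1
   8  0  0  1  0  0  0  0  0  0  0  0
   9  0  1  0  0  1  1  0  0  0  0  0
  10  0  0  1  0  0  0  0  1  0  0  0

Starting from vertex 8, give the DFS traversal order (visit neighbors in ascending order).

DFS from vertex 8 (neighbors processed in ascending order):
Visit order: 8, 2, 4, 9, 1, 6, 0, 3, 5, 10, 7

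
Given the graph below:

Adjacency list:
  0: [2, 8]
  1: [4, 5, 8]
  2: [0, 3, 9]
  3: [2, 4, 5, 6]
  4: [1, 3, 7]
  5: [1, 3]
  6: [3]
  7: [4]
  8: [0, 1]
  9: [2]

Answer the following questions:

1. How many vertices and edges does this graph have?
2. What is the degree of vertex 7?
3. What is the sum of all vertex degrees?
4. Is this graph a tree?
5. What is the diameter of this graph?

Count: 10 vertices, 11 edges.
Vertex 7 has neighbors [4], degree = 1.
Handshaking lemma: 2 * 11 = 22.
A tree on 10 vertices has 9 edges. This graph has 11 edges (2 extra). Not a tree.
Diameter (longest shortest path) = 4.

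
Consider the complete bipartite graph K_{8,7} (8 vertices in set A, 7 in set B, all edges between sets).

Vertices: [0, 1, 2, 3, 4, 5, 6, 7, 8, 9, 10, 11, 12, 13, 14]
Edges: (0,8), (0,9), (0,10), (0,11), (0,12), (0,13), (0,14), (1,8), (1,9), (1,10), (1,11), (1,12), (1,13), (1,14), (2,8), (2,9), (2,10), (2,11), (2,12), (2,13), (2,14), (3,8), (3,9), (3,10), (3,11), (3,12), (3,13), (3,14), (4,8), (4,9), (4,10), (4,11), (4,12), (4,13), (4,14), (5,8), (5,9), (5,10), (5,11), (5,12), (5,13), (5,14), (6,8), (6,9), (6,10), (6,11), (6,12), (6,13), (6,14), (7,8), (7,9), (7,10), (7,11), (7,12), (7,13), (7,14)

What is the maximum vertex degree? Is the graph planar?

Set-A vertices have degree 7; set-B vertices have degree 8. Maximum degree = max(8,7) = 8.
K_{8,7} contains K_{3,3} as a subgraph (since both sides have >= 3 vertices); by Kuratowski's theorem it is not planar.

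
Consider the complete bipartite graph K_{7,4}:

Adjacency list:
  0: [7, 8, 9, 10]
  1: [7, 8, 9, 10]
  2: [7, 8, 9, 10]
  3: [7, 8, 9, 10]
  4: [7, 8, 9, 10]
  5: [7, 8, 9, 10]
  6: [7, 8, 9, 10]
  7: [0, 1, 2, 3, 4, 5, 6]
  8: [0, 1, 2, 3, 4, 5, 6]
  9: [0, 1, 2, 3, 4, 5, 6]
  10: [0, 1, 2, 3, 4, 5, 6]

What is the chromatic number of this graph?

K_{7,4} is bipartite: vertices split into two independent sets of size 7 and 4.
Color one set 0, the other 1. No adjacent vertices share a color.
Chromatic number = 2.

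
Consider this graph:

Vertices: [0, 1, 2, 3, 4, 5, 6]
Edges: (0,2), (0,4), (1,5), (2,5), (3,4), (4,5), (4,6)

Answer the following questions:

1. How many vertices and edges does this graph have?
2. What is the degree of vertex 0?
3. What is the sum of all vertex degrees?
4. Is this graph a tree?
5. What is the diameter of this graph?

Count: 7 vertices, 7 edges.
Vertex 0 has neighbors [2, 4], degree = 2.
Handshaking lemma: 2 * 7 = 14.
A tree on 7 vertices has 6 edges. This graph has 7 edges (1 extra). Not a tree.
Diameter (longest shortest path) = 3.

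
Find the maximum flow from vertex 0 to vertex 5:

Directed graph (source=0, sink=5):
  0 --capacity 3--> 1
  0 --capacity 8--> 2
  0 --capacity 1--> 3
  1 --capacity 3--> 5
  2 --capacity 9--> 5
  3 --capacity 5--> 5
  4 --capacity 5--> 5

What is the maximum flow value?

Computing max flow:
  Flow on (0->1): 3/3
  Flow on (0->2): 8/8
  Flow on (0->3): 1/1
  Flow on (1->5): 3/3
  Flow on (2->5): 8/9
  Flow on (3->5): 1/5
Maximum flow = 12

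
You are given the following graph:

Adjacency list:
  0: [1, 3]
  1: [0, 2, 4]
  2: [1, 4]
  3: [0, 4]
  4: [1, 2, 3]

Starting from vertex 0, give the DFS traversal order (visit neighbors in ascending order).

DFS from vertex 0 (neighbors processed in ascending order):
Visit order: 0, 1, 2, 4, 3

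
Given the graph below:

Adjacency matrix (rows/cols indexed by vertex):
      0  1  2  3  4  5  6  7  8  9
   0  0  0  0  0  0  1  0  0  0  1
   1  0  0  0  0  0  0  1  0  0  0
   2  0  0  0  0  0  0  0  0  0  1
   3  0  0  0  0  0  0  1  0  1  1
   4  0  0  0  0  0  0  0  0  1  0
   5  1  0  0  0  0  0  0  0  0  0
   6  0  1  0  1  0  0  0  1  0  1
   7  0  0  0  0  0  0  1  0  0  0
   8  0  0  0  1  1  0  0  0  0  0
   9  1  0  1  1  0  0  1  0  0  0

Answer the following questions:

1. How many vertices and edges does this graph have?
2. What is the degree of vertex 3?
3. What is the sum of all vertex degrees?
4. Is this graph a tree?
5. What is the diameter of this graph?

Count: 10 vertices, 10 edges.
Vertex 3 has neighbors [6, 8, 9], degree = 3.
Handshaking lemma: 2 * 10 = 20.
A tree on 10 vertices has 9 edges. This graph has 10 edges (1 extra). Not a tree.
Diameter (longest shortest path) = 5.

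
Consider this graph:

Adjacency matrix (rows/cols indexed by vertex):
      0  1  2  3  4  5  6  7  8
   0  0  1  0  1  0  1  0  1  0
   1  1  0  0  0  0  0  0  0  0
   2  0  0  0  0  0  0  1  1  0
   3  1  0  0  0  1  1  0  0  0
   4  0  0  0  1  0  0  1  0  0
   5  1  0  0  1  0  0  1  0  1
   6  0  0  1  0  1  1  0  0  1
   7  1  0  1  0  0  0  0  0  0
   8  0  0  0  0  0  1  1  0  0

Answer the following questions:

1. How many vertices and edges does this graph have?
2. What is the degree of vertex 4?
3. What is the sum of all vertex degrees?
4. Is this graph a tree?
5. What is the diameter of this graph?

Count: 9 vertices, 12 edges.
Vertex 4 has neighbors [3, 6], degree = 2.
Handshaking lemma: 2 * 12 = 24.
A tree on 9 vertices has 8 edges. This graph has 12 edges (4 extra). Not a tree.
Diameter (longest shortest path) = 3.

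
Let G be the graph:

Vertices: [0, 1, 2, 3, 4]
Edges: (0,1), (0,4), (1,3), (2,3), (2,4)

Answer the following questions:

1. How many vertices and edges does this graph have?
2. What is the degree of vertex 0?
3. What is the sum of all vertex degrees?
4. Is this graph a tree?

Count: 5 vertices, 5 edges.
Vertex 0 has neighbors [1, 4], degree = 2.
Handshaking lemma: 2 * 5 = 10.
A tree on 5 vertices has 4 edges. This graph has 5 edges (1 extra). Not a tree.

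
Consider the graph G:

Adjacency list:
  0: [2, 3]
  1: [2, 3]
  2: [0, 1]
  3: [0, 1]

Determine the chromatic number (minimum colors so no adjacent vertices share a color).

The graph has a maximum clique of size 2 (lower bound on chromatic number).
A valid 2-coloring: {0: 0, 1: 0, 2: 1, 3: 1}.
Chromatic number = 2.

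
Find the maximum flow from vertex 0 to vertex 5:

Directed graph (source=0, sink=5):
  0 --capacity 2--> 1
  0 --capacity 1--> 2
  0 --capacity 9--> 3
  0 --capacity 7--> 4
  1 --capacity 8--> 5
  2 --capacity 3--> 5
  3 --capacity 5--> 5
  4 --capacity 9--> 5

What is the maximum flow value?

Computing max flow:
  Flow on (0->1): 2/2
  Flow on (0->2): 1/1
  Flow on (0->3): 5/9
  Flow on (0->4): 7/7
  Flow on (1->5): 2/8
  Flow on (2->5): 1/3
  Flow on (3->5): 5/5
  Flow on (4->5): 7/9
Maximum flow = 15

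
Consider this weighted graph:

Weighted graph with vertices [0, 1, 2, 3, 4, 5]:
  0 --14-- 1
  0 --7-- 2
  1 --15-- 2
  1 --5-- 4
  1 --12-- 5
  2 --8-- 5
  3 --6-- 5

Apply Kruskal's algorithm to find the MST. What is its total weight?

Applying Kruskal's algorithm (sort edges by weight, add if no cycle):
  Add (1,4) w=5
  Add (3,5) w=6
  Add (0,2) w=7
  Add (2,5) w=8
  Add (1,5) w=12
  Skip (0,1) w=14 (creates cycle)
  Skip (1,2) w=15 (creates cycle)
MST weight = 38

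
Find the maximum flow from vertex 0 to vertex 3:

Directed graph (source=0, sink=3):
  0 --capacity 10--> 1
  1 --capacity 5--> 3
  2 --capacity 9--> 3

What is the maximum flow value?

Computing max flow:
  Flow on (0->1): 5/10
  Flow on (1->3): 5/5
Maximum flow = 5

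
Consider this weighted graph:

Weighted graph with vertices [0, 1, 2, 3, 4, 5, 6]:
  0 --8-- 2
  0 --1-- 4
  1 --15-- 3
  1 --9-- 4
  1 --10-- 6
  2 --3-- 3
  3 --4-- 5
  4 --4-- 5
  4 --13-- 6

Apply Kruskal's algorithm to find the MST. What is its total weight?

Applying Kruskal's algorithm (sort edges by weight, add if no cycle):
  Add (0,4) w=1
  Add (2,3) w=3
  Add (3,5) w=4
  Add (4,5) w=4
  Skip (0,2) w=8 (creates cycle)
  Add (1,4) w=9
  Add (1,6) w=10
  Skip (4,6) w=13 (creates cycle)
  Skip (1,3) w=15 (creates cycle)
MST weight = 31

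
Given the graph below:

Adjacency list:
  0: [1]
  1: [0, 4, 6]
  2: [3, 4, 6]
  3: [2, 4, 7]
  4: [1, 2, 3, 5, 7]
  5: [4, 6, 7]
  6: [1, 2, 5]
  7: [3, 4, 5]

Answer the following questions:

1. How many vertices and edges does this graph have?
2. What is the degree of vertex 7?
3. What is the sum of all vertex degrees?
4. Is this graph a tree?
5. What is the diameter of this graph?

Count: 8 vertices, 12 edges.
Vertex 7 has neighbors [3, 4, 5], degree = 3.
Handshaking lemma: 2 * 12 = 24.
A tree on 8 vertices has 7 edges. This graph has 12 edges (5 extra). Not a tree.
Diameter (longest shortest path) = 3.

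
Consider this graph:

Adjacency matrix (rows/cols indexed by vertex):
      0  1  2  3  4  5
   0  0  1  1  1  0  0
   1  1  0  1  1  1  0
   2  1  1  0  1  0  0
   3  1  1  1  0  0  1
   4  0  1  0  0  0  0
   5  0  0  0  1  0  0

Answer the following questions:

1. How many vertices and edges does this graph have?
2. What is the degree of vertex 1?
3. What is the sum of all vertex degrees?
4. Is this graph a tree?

Count: 6 vertices, 8 edges.
Vertex 1 has neighbors [0, 2, 3, 4], degree = 4.
Handshaking lemma: 2 * 8 = 16.
A tree on 6 vertices has 5 edges. This graph has 8 edges (3 extra). Not a tree.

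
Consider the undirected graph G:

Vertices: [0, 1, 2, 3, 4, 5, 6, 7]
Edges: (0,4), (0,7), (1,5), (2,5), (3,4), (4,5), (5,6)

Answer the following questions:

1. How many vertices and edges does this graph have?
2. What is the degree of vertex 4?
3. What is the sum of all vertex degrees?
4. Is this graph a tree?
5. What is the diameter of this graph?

Count: 8 vertices, 7 edges.
Vertex 4 has neighbors [0, 3, 5], degree = 3.
Handshaking lemma: 2 * 7 = 14.
A graph is a tree iff it is connected and has exactly n-1 edges. This graph is connected (all 8 vertices in one component) and has 8-1 = 7 edges. It is a tree.
Diameter (longest shortest path) = 4.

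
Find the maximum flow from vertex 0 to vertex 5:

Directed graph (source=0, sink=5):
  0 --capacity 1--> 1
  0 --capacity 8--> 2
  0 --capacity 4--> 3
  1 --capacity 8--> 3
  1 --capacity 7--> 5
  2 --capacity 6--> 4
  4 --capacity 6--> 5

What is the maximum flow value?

Computing max flow:
  Flow on (0->1): 1/1
  Flow on (0->2): 6/8
  Flow on (1->5): 1/7
  Flow on (2->4): 6/6
  Flow on (4->5): 6/6
Maximum flow = 7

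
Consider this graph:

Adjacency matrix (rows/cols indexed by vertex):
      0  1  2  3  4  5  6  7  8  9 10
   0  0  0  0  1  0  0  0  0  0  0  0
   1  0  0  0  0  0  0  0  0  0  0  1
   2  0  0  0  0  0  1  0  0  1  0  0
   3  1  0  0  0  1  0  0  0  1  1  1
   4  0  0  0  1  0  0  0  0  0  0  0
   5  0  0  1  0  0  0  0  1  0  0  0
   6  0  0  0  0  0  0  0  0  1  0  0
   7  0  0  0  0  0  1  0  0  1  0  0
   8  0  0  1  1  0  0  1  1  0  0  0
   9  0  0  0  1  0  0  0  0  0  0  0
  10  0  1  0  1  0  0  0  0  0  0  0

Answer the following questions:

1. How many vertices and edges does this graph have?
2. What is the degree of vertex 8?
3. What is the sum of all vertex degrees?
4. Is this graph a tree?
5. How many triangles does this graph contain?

Count: 11 vertices, 11 edges.
Vertex 8 has neighbors [2, 3, 6, 7], degree = 4.
Handshaking lemma: 2 * 11 = 22.
A tree on 11 vertices has 10 edges. This graph has 11 edges (1 extra). Not a tree.
Number of triangles = 0.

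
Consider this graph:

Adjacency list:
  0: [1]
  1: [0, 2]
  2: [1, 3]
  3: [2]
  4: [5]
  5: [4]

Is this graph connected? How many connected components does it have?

Checking connectivity: the graph has 2 connected component(s).
Components: [[0, 1, 2, 3], [4, 5]]. The graph is NOT connected.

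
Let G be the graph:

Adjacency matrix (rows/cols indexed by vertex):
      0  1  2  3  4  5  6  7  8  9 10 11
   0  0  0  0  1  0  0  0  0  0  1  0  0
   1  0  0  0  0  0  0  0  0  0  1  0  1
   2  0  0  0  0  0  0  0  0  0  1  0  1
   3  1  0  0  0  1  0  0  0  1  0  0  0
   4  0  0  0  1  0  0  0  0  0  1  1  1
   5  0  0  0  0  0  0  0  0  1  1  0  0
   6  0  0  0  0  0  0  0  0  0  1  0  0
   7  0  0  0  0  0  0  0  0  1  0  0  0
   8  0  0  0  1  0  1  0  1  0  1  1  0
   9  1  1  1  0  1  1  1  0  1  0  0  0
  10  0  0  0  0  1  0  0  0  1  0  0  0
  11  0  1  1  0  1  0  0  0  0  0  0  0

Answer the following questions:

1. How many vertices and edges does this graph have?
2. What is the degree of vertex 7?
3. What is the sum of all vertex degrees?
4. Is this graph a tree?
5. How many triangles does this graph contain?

Count: 12 vertices, 17 edges.
Vertex 7 has neighbors [8], degree = 1.
Handshaking lemma: 2 * 17 = 34.
A tree on 12 vertices has 11 edges. This graph has 17 edges (6 extra). Not a tree.
Number of triangles = 1.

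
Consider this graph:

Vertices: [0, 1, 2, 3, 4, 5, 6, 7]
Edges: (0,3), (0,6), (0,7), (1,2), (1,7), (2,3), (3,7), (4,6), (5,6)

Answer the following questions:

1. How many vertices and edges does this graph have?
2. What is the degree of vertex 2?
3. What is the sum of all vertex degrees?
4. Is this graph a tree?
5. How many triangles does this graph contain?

Count: 8 vertices, 9 edges.
Vertex 2 has neighbors [1, 3], degree = 2.
Handshaking lemma: 2 * 9 = 18.
A tree on 8 vertices has 7 edges. This graph has 9 edges (2 extra). Not a tree.
Number of triangles = 1.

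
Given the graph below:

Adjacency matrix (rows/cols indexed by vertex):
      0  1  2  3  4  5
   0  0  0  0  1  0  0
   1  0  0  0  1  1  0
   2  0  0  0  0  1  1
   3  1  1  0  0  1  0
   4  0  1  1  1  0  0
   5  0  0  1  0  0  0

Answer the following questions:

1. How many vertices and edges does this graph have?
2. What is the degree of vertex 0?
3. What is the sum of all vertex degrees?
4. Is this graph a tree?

Count: 6 vertices, 6 edges.
Vertex 0 has neighbors [3], degree = 1.
Handshaking lemma: 2 * 6 = 12.
A tree on 6 vertices has 5 edges. This graph has 6 edges (1 extra). Not a tree.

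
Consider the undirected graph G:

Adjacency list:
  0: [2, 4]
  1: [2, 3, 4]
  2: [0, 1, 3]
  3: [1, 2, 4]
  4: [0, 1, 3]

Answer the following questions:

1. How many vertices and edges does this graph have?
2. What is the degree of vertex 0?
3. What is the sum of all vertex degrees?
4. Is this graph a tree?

Count: 5 vertices, 7 edges.
Vertex 0 has neighbors [2, 4], degree = 2.
Handshaking lemma: 2 * 7 = 14.
A tree on 5 vertices has 4 edges. This graph has 7 edges (3 extra). Not a tree.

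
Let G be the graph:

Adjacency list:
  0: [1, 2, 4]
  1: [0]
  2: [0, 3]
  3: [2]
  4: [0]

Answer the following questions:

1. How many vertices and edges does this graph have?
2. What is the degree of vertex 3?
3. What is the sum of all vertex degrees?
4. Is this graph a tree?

Count: 5 vertices, 4 edges.
Vertex 3 has neighbors [2], degree = 1.
Handshaking lemma: 2 * 4 = 8.
A graph is a tree iff it is connected and has exactly n-1 edges. This graph is connected (all 5 vertices in one component) and has 5-1 = 4 edges. It is a tree.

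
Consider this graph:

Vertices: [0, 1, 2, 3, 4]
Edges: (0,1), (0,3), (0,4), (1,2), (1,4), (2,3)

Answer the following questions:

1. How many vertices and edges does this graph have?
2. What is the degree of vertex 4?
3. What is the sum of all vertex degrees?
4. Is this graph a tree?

Count: 5 vertices, 6 edges.
Vertex 4 has neighbors [0, 1], degree = 2.
Handshaking lemma: 2 * 6 = 12.
A tree on 5 vertices has 4 edges. This graph has 6 edges (2 extra). Not a tree.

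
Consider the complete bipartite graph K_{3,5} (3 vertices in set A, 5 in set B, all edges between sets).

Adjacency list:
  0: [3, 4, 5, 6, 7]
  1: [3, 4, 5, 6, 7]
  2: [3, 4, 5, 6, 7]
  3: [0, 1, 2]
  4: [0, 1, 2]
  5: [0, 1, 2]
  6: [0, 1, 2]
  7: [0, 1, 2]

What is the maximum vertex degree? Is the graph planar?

Set-A vertices have degree 5; set-B vertices have degree 3. Maximum degree = max(3,5) = 5.
K_{3,5} contains K_{3,3} as a subgraph (since both sides have >= 3 vertices); by Kuratowski's theorem it is not planar.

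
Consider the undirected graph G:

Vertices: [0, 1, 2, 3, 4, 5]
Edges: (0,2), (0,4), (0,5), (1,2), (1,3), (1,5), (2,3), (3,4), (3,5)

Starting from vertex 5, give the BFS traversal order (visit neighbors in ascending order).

BFS from vertex 5 (neighbors processed in ascending order):
Visit order: 5, 0, 1, 3, 2, 4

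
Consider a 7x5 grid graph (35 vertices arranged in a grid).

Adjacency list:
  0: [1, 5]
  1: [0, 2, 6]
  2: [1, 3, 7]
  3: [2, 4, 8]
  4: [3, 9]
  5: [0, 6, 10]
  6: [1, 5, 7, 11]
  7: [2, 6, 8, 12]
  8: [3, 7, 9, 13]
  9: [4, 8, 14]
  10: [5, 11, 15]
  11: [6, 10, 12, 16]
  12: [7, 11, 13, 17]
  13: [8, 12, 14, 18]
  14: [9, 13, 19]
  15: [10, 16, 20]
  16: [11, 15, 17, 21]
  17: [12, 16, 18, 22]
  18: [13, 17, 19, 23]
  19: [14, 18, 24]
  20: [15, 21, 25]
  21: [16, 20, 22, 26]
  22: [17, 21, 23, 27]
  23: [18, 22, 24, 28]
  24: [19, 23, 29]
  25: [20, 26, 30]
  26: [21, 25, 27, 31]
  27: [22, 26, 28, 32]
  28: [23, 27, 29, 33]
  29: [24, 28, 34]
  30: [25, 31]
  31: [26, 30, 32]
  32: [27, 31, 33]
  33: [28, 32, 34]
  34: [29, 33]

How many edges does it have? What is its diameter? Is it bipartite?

A 7x5 grid has 30 vertical edges and 28 horizontal edges.
Total edges = 30 + 28 = 58.
Diameter = (7-1) + (5-1) = 10 (corner to opposite corner).
Grid graphs are bipartite (checkerboard coloring).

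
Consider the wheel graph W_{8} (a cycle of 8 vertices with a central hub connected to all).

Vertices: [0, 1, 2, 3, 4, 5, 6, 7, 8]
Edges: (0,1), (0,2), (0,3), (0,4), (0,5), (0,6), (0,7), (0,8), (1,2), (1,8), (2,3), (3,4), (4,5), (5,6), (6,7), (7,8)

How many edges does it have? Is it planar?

Wheel graph W_{8}: 8 cycle edges + 8 spoke edges = 16 edges.
Total vertices: 9.
The graph is planar.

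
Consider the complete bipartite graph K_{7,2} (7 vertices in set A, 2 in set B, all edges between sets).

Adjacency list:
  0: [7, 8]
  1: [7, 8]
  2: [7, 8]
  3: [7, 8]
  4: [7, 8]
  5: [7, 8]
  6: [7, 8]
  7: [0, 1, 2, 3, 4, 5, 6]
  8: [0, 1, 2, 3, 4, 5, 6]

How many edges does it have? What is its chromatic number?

K_{7,2} has 7 * 2 = 14 edges.
Bipartite graphs have chromatic number 2 (color each partition differently).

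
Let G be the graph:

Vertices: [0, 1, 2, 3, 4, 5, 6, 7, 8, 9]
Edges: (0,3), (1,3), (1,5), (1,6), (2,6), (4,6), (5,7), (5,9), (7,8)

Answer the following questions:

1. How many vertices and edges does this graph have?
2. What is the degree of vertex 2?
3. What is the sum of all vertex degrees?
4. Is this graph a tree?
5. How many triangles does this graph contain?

Count: 10 vertices, 9 edges.
Vertex 2 has neighbors [6], degree = 1.
Handshaking lemma: 2 * 9 = 18.
A graph is a tree iff it is connected and has exactly n-1 edges. This graph is connected (all 10 vertices in one component) and has 10-1 = 9 edges. It is a tree.
Number of triangles = 0.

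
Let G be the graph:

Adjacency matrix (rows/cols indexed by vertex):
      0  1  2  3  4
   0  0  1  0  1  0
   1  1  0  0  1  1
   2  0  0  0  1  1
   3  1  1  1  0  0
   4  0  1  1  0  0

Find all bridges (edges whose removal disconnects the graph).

No bridges found. The graph is 2-edge-connected (no single edge removal disconnects it).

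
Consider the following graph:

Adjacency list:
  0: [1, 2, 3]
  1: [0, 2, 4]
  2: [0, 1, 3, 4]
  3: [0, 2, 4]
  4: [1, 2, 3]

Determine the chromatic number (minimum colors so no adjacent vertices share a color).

The graph has a maximum clique of size 3 (lower bound on chromatic number).
A valid 3-coloring: {0: 1, 1: 2, 2: 0, 3: 2, 4: 1}.
Chromatic number = 3.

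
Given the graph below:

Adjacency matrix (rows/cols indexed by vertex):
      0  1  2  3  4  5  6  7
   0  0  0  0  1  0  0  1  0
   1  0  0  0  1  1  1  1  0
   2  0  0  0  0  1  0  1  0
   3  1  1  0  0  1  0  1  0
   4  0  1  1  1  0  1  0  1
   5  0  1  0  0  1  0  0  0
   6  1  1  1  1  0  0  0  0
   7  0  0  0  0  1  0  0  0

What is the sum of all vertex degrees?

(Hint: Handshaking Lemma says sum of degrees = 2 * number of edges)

Count edges: 12 edges.
By Handshaking Lemma: sum of degrees = 2 * 12 = 24.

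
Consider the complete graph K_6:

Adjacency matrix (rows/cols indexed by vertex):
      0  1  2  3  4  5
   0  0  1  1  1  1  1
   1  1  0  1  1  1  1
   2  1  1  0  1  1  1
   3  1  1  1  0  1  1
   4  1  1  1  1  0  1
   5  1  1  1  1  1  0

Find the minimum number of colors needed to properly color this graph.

In K_6, every vertex is adjacent to every other vertex.
Each vertex needs a unique color.
Chromatic number = 6.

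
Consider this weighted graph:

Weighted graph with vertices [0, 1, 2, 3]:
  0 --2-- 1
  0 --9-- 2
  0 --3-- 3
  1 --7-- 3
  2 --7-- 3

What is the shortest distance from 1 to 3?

Using Dijkstra's algorithm from vertex 1:
Shortest path: 1 -> 0 -> 3
Total weight: 2 + 3 = 5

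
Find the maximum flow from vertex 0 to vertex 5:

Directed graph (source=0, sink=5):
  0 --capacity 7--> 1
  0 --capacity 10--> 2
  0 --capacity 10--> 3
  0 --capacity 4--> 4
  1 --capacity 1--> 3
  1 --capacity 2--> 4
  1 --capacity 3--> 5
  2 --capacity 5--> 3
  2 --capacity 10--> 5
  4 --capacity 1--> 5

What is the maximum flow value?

Computing max flow:
  Flow on (0->1): 4/7
  Flow on (0->2): 10/10
  Flow on (1->4): 1/2
  Flow on (1->5): 3/3
  Flow on (2->5): 10/10
  Flow on (4->5): 1/1
Maximum flow = 14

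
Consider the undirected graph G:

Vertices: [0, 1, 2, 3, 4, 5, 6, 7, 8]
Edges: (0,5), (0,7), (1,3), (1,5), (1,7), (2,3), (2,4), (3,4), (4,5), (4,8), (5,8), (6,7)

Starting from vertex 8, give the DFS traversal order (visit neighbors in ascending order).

DFS from vertex 8 (neighbors processed in ascending order):
Visit order: 8, 4, 2, 3, 1, 5, 0, 7, 6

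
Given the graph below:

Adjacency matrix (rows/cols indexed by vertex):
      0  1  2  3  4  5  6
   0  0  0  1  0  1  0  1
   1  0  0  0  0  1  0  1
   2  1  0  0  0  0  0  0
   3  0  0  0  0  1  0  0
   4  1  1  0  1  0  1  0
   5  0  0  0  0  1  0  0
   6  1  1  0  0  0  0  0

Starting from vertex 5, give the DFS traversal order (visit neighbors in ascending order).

DFS from vertex 5 (neighbors processed in ascending order):
Visit order: 5, 4, 0, 2, 6, 1, 3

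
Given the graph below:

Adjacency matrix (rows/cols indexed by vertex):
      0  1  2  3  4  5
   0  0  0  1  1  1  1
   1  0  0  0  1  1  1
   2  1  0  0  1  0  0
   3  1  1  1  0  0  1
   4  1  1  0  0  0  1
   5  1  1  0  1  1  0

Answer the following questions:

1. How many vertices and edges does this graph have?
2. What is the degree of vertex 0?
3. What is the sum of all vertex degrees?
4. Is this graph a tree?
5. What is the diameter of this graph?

Count: 6 vertices, 10 edges.
Vertex 0 has neighbors [2, 3, 4, 5], degree = 4.
Handshaking lemma: 2 * 10 = 20.
A tree on 6 vertices has 5 edges. This graph has 10 edges (5 extra). Not a tree.
Diameter (longest shortest path) = 2.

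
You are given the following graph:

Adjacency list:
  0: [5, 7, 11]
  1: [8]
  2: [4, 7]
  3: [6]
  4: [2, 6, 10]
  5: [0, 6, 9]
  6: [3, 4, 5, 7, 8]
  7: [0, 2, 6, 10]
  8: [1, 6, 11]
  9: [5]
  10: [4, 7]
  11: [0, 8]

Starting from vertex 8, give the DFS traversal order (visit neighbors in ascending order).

DFS from vertex 8 (neighbors processed in ascending order):
Visit order: 8, 1, 6, 3, 4, 2, 7, 0, 5, 9, 11, 10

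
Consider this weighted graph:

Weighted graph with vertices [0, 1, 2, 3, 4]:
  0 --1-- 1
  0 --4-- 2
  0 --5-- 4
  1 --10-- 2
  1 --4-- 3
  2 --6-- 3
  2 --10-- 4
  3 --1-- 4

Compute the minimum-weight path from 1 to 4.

Using Dijkstra's algorithm from vertex 1:
Shortest path: 1 -> 3 -> 4
Total weight: 4 + 1 = 5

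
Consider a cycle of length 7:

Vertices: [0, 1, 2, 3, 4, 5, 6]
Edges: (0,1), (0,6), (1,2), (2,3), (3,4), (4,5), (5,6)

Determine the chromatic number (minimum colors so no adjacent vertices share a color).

This is an odd cycle (C_7). Odd cycles are not bipartite (any 2-coloring forces two adjacent vertices to match), and 3 colors suffice.
Chromatic number = 3.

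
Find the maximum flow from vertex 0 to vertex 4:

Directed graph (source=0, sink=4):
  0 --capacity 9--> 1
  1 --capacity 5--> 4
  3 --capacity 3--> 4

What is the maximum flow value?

Computing max flow:
  Flow on (0->1): 5/9
  Flow on (1->4): 5/5
Maximum flow = 5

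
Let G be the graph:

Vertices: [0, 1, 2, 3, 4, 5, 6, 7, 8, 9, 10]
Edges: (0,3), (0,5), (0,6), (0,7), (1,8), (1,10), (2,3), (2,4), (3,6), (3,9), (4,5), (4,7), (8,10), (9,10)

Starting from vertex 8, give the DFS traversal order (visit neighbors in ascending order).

DFS from vertex 8 (neighbors processed in ascending order):
Visit order: 8, 1, 10, 9, 3, 0, 5, 4, 2, 7, 6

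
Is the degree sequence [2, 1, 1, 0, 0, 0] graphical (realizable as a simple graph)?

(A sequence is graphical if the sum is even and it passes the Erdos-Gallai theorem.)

Sum of degrees = 4. Sum is even and passes Erdos-Gallai. The sequence IS graphical.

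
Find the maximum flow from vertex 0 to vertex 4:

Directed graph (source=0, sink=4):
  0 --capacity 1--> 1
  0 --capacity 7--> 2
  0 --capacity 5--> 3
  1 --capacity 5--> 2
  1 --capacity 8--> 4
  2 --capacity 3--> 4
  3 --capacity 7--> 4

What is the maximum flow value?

Computing max flow:
  Flow on (0->1): 1/1
  Flow on (0->2): 3/7
  Flow on (0->3): 5/5
  Flow on (1->4): 1/8
  Flow on (2->4): 3/3
  Flow on (3->4): 5/7
Maximum flow = 9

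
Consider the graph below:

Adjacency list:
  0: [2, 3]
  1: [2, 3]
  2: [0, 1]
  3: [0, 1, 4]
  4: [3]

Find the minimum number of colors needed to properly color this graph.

The graph has a maximum clique of size 2 (lower bound on chromatic number).
A valid 2-coloring: {0: 1, 1: 1, 2: 0, 3: 0, 4: 1}.
Chromatic number = 2.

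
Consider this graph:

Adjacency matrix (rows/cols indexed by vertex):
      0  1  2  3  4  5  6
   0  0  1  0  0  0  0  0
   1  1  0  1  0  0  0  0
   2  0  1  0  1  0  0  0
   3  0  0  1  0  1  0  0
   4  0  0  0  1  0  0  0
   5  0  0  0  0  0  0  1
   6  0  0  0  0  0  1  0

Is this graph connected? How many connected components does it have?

Checking connectivity: the graph has 2 connected component(s).
Components: [[0, 1, 2, 3, 4], [5, 6]]. The graph is NOT connected.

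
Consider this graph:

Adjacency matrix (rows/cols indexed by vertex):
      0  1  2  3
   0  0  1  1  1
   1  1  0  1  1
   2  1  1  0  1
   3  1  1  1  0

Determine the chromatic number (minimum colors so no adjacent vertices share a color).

The graph has a maximum clique of size 4 (lower bound on chromatic number).
A valid 4-coloring: {0: 0, 1: 1, 2: 2, 3: 3}.
Chromatic number = 4.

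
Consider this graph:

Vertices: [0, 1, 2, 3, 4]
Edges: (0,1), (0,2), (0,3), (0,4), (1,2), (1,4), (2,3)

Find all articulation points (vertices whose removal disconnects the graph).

No articulation points. The graph is biconnected.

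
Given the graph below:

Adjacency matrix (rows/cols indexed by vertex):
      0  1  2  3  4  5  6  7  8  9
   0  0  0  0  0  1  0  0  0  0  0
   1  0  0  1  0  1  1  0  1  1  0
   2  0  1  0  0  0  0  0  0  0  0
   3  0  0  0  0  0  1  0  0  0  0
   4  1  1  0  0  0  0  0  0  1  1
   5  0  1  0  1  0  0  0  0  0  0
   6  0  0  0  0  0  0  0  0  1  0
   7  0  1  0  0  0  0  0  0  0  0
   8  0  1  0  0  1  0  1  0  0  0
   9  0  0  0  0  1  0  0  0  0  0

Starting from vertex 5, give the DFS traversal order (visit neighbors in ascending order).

DFS from vertex 5 (neighbors processed in ascending order):
Visit order: 5, 1, 2, 4, 0, 8, 6, 9, 7, 3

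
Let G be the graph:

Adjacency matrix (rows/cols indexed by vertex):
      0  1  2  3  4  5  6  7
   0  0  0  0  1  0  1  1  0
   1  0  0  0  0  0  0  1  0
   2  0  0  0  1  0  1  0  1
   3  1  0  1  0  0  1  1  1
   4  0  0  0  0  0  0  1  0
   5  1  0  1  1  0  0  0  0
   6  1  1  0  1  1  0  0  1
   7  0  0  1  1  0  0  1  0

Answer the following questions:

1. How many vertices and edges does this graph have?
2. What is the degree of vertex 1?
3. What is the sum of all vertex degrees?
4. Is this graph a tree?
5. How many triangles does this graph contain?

Count: 8 vertices, 12 edges.
Vertex 1 has neighbors [6], degree = 1.
Handshaking lemma: 2 * 12 = 24.
A tree on 8 vertices has 7 edges. This graph has 12 edges (5 extra). Not a tree.
Number of triangles = 5.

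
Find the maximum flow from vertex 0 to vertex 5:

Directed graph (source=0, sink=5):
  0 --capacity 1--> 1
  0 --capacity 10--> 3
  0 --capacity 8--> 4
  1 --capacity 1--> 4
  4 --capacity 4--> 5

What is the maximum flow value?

Computing max flow:
  Flow on (0->4): 4/8
  Flow on (4->5): 4/4
Maximum flow = 4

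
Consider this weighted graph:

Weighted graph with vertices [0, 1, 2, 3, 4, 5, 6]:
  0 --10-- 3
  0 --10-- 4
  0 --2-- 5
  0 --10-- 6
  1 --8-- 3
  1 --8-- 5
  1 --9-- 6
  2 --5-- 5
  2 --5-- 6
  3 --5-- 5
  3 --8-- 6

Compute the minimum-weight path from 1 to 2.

Using Dijkstra's algorithm from vertex 1:
Shortest path: 1 -> 5 -> 2
Total weight: 8 + 5 = 13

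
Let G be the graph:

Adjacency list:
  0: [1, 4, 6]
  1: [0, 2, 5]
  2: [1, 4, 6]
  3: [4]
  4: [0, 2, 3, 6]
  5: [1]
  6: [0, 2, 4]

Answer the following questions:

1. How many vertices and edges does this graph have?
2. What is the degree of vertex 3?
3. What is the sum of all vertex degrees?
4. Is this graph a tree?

Count: 7 vertices, 9 edges.
Vertex 3 has neighbors [4], degree = 1.
Handshaking lemma: 2 * 9 = 18.
A tree on 7 vertices has 6 edges. This graph has 9 edges (3 extra). Not a tree.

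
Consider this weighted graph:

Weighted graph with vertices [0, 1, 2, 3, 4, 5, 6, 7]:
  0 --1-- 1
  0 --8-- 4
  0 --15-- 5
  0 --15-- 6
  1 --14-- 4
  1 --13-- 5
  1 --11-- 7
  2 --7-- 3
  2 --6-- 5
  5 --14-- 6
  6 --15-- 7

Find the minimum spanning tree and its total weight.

Applying Kruskal's algorithm (sort edges by weight, add if no cycle):
  Add (0,1) w=1
  Add (2,5) w=6
  Add (2,3) w=7
  Add (0,4) w=8
  Add (1,7) w=11
  Add (1,5) w=13
  Skip (1,4) w=14 (creates cycle)
  Add (5,6) w=14
  Skip (0,6) w=15 (creates cycle)
  Skip (0,5) w=15 (creates cycle)
  Skip (6,7) w=15 (creates cycle)
MST weight = 60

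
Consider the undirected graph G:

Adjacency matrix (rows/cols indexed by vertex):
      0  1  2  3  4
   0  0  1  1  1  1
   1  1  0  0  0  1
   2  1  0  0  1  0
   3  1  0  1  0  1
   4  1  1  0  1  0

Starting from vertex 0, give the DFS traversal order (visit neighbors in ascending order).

DFS from vertex 0 (neighbors processed in ascending order):
Visit order: 0, 1, 4, 3, 2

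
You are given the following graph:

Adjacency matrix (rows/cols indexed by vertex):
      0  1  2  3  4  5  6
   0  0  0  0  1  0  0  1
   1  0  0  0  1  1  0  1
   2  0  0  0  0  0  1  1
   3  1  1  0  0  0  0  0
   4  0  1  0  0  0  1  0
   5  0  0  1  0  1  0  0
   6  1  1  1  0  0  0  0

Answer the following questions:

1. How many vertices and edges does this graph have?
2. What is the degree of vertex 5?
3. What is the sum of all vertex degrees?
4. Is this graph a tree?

Count: 7 vertices, 8 edges.
Vertex 5 has neighbors [2, 4], degree = 2.
Handshaking lemma: 2 * 8 = 16.
A tree on 7 vertices has 6 edges. This graph has 8 edges (2 extra). Not a tree.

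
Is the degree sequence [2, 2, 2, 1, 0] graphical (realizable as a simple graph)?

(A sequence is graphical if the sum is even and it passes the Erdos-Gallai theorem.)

Sum of degrees = 7. Sum is odd, so the sequence is NOT graphical.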